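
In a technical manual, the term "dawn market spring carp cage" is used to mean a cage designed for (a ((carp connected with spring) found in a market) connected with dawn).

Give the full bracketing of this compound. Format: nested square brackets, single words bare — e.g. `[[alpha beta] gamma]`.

[[dawn [market [spring carp]]] cage]

Overall it is a kind of cage; the modifier is "dawn market spring carp".
Inside "dawn market spring carp": head "carp" (specifically "market spring carp"), modifier "dawn".
Inside "market spring carp": head "carp" (specifically "spring carp"), modifier "market".
Inside "spring carp": head "carp", modifier "spring".
Assembled: [[dawn [market [spring carp]]] cage].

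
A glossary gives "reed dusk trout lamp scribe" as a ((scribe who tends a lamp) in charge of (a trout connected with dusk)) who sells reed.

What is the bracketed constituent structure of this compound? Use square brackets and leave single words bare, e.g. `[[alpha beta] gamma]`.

[reed [[dusk trout] [lamp scribe]]]

At the top level: head "scribe" (specifically "dusk trout lamp scribe"); modifier "reed".
"dusk trout lamp scribe" → head "scribe" (specifically "lamp scribe"), modifier "dusk trout".
"dusk trout" → head "trout", modifier "dusk".
"lamp scribe" → head "scribe", modifier "lamp".
So the structure is [reed [[dusk trout] [lamp scribe]]].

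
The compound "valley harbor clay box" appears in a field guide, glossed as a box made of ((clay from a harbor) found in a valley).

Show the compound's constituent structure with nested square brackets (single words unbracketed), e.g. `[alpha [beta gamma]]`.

Whole compound: head "box", modifier "valley harbor clay".
Inside "valley harbor clay": head "clay" (specifically "harbor clay"), modifier "valley".
Inside "harbor clay": head "clay", modifier "harbor".
So the structure is [[valley [harbor clay]] box].

[[valley [harbor clay]] box]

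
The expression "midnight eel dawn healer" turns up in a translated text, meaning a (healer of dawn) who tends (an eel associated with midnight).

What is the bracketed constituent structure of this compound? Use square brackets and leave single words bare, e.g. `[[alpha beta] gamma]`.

[[midnight eel] [dawn healer]]

The outermost head in the paraphrase is "healer" (specifically "dawn healer"), modified by "midnight eel".
"midnight eel" → head "eel", modifier "midnight".
"dawn healer" → head "healer", modifier "dawn".
Assembled: [[midnight eel] [dawn healer]].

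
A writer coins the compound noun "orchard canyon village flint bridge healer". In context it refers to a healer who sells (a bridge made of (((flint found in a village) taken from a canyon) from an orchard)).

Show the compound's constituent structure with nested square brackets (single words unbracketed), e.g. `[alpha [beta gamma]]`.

Overall it is a kind of healer; the modifier is "orchard canyon village flint bridge".
"orchard canyon village flint bridge" → head "bridge", modifier "orchard canyon village flint".
"orchard canyon village flint" → head "flint" (specifically "canyon village flint"), modifier "orchard".
"canyon village flint" → head "flint" (specifically "village flint"), modifier "canyon".
"village flint" → head "flint", modifier "village".
Putting it together: [[[orchard [canyon [village flint]]] bridge] healer].

[[[orchard [canyon [village flint]]] bridge] healer]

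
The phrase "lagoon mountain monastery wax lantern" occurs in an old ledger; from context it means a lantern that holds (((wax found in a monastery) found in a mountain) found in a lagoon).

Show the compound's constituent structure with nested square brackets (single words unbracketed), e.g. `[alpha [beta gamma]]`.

Overall it is a kind of lantern; the modifier is "lagoon mountain monastery wax".
Inside "lagoon mountain monastery wax": head "wax" (specifically "mountain monastery wax"), modifier "lagoon".
Inside "mountain monastery wax": head "wax" (specifically "monastery wax"), modifier "mountain".
Inside "monastery wax": head "wax", modifier "monastery".
Assembled: [[lagoon [mountain [monastery wax]]] lantern].

[[lagoon [mountain [monastery wax]]] lantern]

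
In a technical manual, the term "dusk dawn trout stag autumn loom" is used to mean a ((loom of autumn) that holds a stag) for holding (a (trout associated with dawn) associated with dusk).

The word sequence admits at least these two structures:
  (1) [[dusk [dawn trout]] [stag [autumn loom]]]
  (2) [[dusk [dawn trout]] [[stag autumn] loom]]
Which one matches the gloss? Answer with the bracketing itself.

[[dusk [dawn trout]] [stag [autumn loom]]]

The paraphrase's head is the "loom" part ("stag autumn loom"); its modifier is "dusk dawn trout".
That top-level split, carried through the inner groups, gives [[dusk [dawn trout]] [stag [autumn loom]]].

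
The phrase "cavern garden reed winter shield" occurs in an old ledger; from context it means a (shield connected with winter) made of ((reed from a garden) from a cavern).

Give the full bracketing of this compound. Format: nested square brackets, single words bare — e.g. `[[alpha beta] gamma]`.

[[cavern [garden reed]] [winter shield]]

At the top level: head "shield" (specifically "winter shield"); modifier "cavern garden reed".
Inside "cavern garden reed": head "reed" (specifically "garden reed"), modifier "cavern".
Inside "garden reed": head "reed", modifier "garden".
Inside "winter shield": head "shield", modifier "winter".
Assembled: [[cavern [garden reed]] [winter shield]].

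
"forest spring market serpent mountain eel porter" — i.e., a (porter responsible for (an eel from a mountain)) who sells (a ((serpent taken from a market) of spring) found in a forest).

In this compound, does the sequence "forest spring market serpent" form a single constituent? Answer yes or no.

The paraphrase groups the words so that "forest spring market serpent" is one unit: it corresponds to a single parenthesized sub-phrase.
The full structure is [[forest [spring [market serpent]]] [[mountain eel] porter]], in which [forest spring market serpent] is a constituent.

yes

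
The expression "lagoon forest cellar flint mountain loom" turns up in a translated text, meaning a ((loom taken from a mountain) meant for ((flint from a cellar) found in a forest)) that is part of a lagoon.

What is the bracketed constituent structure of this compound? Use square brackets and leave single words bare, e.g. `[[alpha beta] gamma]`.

Overall it is a kind of loom (specifically "forest cellar flint mountain loom"); the modifier is "lagoon".
Inside "forest cellar flint mountain loom": head "loom" (specifically "mountain loom"), modifier "forest cellar flint".
Inside "forest cellar flint": head "flint" (specifically "cellar flint"), modifier "forest".
Inside "cellar flint": head "flint", modifier "cellar".
Inside "mountain loom": head "loom", modifier "mountain".
So the structure is [lagoon [[forest [cellar flint]] [mountain loom]]].

[lagoon [[forest [cellar flint]] [mountain loom]]]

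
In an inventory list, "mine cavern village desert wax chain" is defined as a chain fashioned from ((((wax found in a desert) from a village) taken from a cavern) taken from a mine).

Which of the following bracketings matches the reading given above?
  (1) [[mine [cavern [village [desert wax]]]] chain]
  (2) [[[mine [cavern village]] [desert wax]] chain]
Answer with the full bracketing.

The paraphrase's head is the "chain" part ("chain"); its modifier is "mine cavern village desert wax".
That top-level split, carried through the inner groups, gives [[mine [cavern [village [desert wax]]]] chain].

[[mine [cavern [village [desert wax]]]] chain]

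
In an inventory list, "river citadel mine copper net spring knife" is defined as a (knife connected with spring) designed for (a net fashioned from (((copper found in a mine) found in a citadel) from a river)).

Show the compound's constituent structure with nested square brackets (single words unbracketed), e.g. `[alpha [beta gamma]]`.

Overall it is a kind of knife (specifically "spring knife"); the modifier is "river citadel mine copper net".
Within "river citadel mine copper net", the head is "net" and the modifier is "river citadel mine copper".
Within "river citadel mine copper", the head is "copper" (specifically "citadel mine copper") and the modifier is "river".
Within "citadel mine copper", the head is "copper" (specifically "mine copper") and the modifier is "citadel".
Within "mine copper", the head is "copper" and the modifier is "mine".
Within "spring knife", the head is "knife" and the modifier is "spring".
Assembled: [[[river [citadel [mine copper]]] net] [spring knife]].

[[[river [citadel [mine copper]]] net] [spring knife]]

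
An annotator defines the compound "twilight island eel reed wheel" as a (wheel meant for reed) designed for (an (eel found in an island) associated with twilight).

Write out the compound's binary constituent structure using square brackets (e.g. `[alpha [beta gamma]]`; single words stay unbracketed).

Whole compound: head "wheel" (specifically "reed wheel"), modifier "twilight island eel".
Inside "twilight island eel": head "eel" (specifically "island eel"), modifier "twilight".
Inside "island eel": head "eel", modifier "island".
Inside "reed wheel": head "wheel", modifier "reed".
Putting it together: [[twilight [island eel]] [reed wheel]].

[[twilight [island eel]] [reed wheel]]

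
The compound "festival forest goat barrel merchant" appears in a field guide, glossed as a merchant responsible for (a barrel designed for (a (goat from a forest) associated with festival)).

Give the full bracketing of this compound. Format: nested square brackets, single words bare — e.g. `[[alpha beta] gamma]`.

[[[festival [forest goat]] barrel] merchant]

Overall it is a kind of merchant; the modifier is "festival forest goat barrel".
"festival forest goat barrel" → head "barrel", modifier "festival forest goat".
"festival forest goat" → head "goat" (specifically "forest goat"), modifier "festival".
"forest goat" → head "goat", modifier "forest".
Putting it together: [[[festival [forest goat]] barrel] merchant].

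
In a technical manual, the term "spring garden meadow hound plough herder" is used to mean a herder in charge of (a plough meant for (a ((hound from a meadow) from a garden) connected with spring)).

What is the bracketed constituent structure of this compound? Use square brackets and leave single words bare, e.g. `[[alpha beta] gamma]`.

[[[spring [garden [meadow hound]]] plough] herder]

Overall it is a kind of herder; the modifier is "spring garden meadow hound plough".
Inside "spring garden meadow hound plough": head "plough", modifier "spring garden meadow hound".
Inside "spring garden meadow hound": head "hound" (specifically "garden meadow hound"), modifier "spring".
Inside "garden meadow hound": head "hound" (specifically "meadow hound"), modifier "garden".
Inside "meadow hound": head "hound", modifier "meadow".
So the structure is [[[spring [garden [meadow hound]]] plough] herder].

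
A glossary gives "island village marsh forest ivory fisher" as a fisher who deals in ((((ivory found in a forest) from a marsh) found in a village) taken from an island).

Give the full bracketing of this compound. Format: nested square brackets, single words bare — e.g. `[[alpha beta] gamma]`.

[[island [village [marsh [forest ivory]]]] fisher]

Whole compound: head "fisher", modifier "island village marsh forest ivory".
Inside "island village marsh forest ivory": head "ivory" (specifically "village marsh forest ivory"), modifier "island".
Inside "village marsh forest ivory": head "ivory" (specifically "marsh forest ivory"), modifier "village".
Inside "marsh forest ivory": head "ivory" (specifically "forest ivory"), modifier "marsh".
Inside "forest ivory": head "ivory", modifier "forest".
Putting it together: [[island [village [marsh [forest ivory]]]] fisher].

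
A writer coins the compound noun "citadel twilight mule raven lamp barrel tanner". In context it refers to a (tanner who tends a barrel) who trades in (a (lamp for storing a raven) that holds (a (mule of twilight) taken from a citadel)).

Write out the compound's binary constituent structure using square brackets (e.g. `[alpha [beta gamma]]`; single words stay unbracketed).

At the top level: head "tanner" (specifically "barrel tanner"); modifier "citadel twilight mule raven lamp".
"citadel twilight mule raven lamp" → head "lamp" (specifically "raven lamp"), modifier "citadel twilight mule".
"citadel twilight mule" → head "mule" (specifically "twilight mule"), modifier "citadel".
"twilight mule" → head "mule", modifier "twilight".
"raven lamp" → head "lamp", modifier "raven".
"barrel tanner" → head "tanner", modifier "barrel".
Assembled: [[[citadel [twilight mule]] [raven lamp]] [barrel tanner]].

[[[citadel [twilight mule]] [raven lamp]] [barrel tanner]]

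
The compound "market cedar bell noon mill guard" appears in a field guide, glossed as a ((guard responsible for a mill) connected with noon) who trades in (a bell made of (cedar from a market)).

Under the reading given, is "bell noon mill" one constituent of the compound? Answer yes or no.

no

The top-level split is [market cedar bell] [noon mill guard]; the full structure is [[[market cedar] bell] [noon [mill guard]]].
"bell noon mill" straddles a constituent boundary, so it is not a single unit.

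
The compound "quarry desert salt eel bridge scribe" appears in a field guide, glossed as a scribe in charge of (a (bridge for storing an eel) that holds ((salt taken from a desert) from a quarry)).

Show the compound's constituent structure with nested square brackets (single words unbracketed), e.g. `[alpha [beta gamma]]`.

[[[quarry [desert salt]] [eel bridge]] scribe]

Overall it is a kind of scribe; the modifier is "quarry desert salt eel bridge".
"quarry desert salt eel bridge" → head "bridge" (specifically "eel bridge"), modifier "quarry desert salt".
"quarry desert salt" → head "salt" (specifically "desert salt"), modifier "quarry".
"desert salt" → head "salt", modifier "desert".
"eel bridge" → head "bridge", modifier "eel".
So the structure is [[[quarry [desert salt]] [eel bridge]] scribe].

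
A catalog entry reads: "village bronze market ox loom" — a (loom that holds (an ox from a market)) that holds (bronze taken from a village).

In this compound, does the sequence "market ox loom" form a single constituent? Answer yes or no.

The paraphrase groups the words so that "market ox loom" is one unit: it corresponds to a single parenthesized sub-phrase.
The full structure is [[village bronze] [[market ox] loom]], in which [market ox loom] is a constituent.

yes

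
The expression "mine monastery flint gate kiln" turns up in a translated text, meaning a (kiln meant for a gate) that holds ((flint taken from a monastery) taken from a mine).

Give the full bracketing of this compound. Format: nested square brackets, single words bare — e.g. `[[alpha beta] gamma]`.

Overall it is a kind of kiln (specifically "gate kiln"); the modifier is "mine monastery flint".
Inside "mine monastery flint": head "flint" (specifically "monastery flint"), modifier "mine".
Inside "monastery flint": head "flint", modifier "monastery".
Inside "gate kiln": head "kiln", modifier "gate".
Assembled: [[mine [monastery flint]] [gate kiln]].

[[mine [monastery flint]] [gate kiln]]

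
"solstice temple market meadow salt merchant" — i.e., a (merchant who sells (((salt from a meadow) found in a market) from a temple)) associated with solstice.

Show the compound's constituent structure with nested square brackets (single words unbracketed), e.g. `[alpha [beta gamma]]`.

[solstice [[temple [market [meadow salt]]] merchant]]

At the top level: head "merchant" (specifically "temple market meadow salt merchant"); modifier "solstice".
"temple market meadow salt merchant" → head "merchant", modifier "temple market meadow salt".
"temple market meadow salt" → head "salt" (specifically "market meadow salt"), modifier "temple".
"market meadow salt" → head "salt" (specifically "meadow salt"), modifier "market".
"meadow salt" → head "salt", modifier "meadow".
So the structure is [solstice [[temple [market [meadow salt]]] merchant]].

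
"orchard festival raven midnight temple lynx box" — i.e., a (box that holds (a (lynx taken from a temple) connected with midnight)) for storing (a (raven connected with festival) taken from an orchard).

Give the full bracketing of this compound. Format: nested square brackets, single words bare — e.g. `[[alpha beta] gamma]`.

[[orchard [festival raven]] [[midnight [temple lynx]] box]]

The outermost head in the paraphrase is "box" (specifically "midnight temple lynx box"), modified by "orchard festival raven".
Inside "orchard festival raven": head "raven" (specifically "festival raven"), modifier "orchard".
Inside "festival raven": head "raven", modifier "festival".
Inside "midnight temple lynx box": head "box", modifier "midnight temple lynx".
Inside "midnight temple lynx": head "lynx" (specifically "temple lynx"), modifier "midnight".
Inside "temple lynx": head "lynx", modifier "temple".
Putting it together: [[orchard [festival raven]] [[midnight [temple lynx]] box]].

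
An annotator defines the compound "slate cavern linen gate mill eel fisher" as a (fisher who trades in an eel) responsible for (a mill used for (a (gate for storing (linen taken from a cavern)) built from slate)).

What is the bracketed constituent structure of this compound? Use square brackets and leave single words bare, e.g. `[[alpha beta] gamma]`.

Overall it is a kind of fisher (specifically "eel fisher"); the modifier is "slate cavern linen gate mill".
Within "slate cavern linen gate mill", the head is "mill" and the modifier is "slate cavern linen gate".
Within "slate cavern linen gate", the head is "gate" (specifically "cavern linen gate") and the modifier is "slate".
Within "cavern linen gate", the head is "gate" and the modifier is "cavern linen".
Within "cavern linen", the head is "linen" and the modifier is "cavern".
Within "eel fisher", the head is "fisher" and the modifier is "eel".
Putting it together: [[[slate [[cavern linen] gate]] mill] [eel fisher]].

[[[slate [[cavern linen] gate]] mill] [eel fisher]]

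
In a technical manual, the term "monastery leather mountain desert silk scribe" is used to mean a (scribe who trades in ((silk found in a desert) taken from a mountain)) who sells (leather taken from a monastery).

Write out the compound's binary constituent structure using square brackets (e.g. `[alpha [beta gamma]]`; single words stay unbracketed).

[[monastery leather] [[mountain [desert silk]] scribe]]

Whole compound: head "scribe" (specifically "mountain desert silk scribe"), modifier "monastery leather".
"monastery leather" → head "leather", modifier "monastery".
"mountain desert silk scribe" → head "scribe", modifier "mountain desert silk".
"mountain desert silk" → head "silk" (specifically "desert silk"), modifier "mountain".
"desert silk" → head "silk", modifier "desert".
So the structure is [[monastery leather] [[mountain [desert silk]] scribe]].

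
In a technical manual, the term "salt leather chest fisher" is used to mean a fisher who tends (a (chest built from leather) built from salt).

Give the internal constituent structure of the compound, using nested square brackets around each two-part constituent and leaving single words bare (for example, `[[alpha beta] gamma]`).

[[salt [leather chest]] fisher]

Overall it is a kind of fisher; the modifier is "salt leather chest".
Within "salt leather chest", the head is "chest" (specifically "leather chest") and the modifier is "salt".
Within "leather chest", the head is "chest" and the modifier is "leather".
Putting it together: [[salt [leather chest]] fisher].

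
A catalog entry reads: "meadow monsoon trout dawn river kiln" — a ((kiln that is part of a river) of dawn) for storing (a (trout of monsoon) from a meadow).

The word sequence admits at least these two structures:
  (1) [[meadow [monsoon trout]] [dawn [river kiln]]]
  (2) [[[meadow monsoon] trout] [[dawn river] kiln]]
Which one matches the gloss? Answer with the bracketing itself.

The paraphrase's head is the "kiln" part ("dawn river kiln"); its modifier is "meadow monsoon trout".
That top-level split, carried through the inner groups, gives [[meadow [monsoon trout]] [dawn [river kiln]]].

[[meadow [monsoon trout]] [dawn [river kiln]]]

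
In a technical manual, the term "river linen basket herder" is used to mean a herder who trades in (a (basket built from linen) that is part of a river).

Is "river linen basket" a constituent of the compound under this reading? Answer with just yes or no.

yes

The paraphrase groups the words so that "river linen basket" is one unit: it corresponds to a single parenthesized sub-phrase.
The full structure is [[river [linen basket]] herder], in which [river linen basket] is a constituent.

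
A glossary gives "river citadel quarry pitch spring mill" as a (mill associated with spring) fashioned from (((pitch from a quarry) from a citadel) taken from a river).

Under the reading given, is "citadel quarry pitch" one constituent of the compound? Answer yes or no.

The paraphrase groups the words so that "citadel quarry pitch" is one unit: it corresponds to a single parenthesized sub-phrase.
The full structure is [[river [citadel [quarry pitch]]] [spring mill]], in which [citadel quarry pitch] is a constituent.

yes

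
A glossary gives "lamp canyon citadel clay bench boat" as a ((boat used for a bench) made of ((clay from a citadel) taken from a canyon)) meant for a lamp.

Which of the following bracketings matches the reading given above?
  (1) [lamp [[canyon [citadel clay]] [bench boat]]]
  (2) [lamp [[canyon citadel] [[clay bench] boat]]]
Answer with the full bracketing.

The paraphrase's head is the "boat" part ("canyon citadel clay bench boat"); its modifier is "lamp".
That top-level split, carried through the inner groups, gives [lamp [[canyon [citadel clay]] [bench boat]]].

[lamp [[canyon [citadel clay]] [bench boat]]]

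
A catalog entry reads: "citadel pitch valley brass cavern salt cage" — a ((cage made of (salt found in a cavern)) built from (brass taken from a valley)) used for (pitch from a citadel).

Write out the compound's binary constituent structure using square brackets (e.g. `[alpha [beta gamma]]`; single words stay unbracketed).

At the top level: head "cage" (specifically "valley brass cavern salt cage"); modifier "citadel pitch".
Within "citadel pitch", the head is "pitch" and the modifier is "citadel".
Within "valley brass cavern salt cage", the head is "cage" (specifically "cavern salt cage") and the modifier is "valley brass".
Within "valley brass", the head is "brass" and the modifier is "valley".
Within "cavern salt cage", the head is "cage" and the modifier is "cavern salt".
Within "cavern salt", the head is "salt" and the modifier is "cavern".
Assembled: [[citadel pitch] [[valley brass] [[cavern salt] cage]]].

[[citadel pitch] [[valley brass] [[cavern salt] cage]]]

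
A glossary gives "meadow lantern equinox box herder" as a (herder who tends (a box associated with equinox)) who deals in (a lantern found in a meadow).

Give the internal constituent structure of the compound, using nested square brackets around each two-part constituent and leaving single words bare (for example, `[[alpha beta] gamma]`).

[[meadow lantern] [[equinox box] herder]]

The outermost head in the paraphrase is "herder" (specifically "equinox box herder"), modified by "meadow lantern".
"meadow lantern" → head "lantern", modifier "meadow".
"equinox box herder" → head "herder", modifier "equinox box".
"equinox box" → head "box", modifier "equinox".
Assembled: [[meadow lantern] [[equinox box] herder]].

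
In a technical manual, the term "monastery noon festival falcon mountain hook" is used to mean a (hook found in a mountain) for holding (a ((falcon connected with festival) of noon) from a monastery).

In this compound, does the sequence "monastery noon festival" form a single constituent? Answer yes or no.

The top-level split is [monastery noon festival falcon] [mountain hook]; the full structure is [[monastery [noon [festival falcon]]] [mountain hook]].
"monastery noon festival" straddles a constituent boundary, so it is not a single unit.

no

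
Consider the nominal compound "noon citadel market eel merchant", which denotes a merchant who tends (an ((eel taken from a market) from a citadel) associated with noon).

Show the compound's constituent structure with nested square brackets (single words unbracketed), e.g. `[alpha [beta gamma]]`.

Whole compound: head "merchant", modifier "noon citadel market eel".
Within "noon citadel market eel", the head is "eel" (specifically "citadel market eel") and the modifier is "noon".
Within "citadel market eel", the head is "eel" (specifically "market eel") and the modifier is "citadel".
Within "market eel", the head is "eel" and the modifier is "market".
So the structure is [[noon [citadel [market eel]]] merchant].

[[noon [citadel [market eel]]] merchant]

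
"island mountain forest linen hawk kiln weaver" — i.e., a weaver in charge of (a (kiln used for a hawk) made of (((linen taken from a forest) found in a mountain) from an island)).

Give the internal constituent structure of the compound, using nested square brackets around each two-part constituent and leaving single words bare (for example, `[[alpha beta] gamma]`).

[[[island [mountain [forest linen]]] [hawk kiln]] weaver]

At the top level: head "weaver"; modifier "island mountain forest linen hawk kiln".
Within "island mountain forest linen hawk kiln", the head is "kiln" (specifically "hawk kiln") and the modifier is "island mountain forest linen".
Within "island mountain forest linen", the head is "linen" (specifically "mountain forest linen") and the modifier is "island".
Within "mountain forest linen", the head is "linen" (specifically "forest linen") and the modifier is "mountain".
Within "forest linen", the head is "linen" and the modifier is "forest".
Within "hawk kiln", the head is "kiln" and the modifier is "hawk".
Putting it together: [[[island [mountain [forest linen]]] [hawk kiln]] weaver].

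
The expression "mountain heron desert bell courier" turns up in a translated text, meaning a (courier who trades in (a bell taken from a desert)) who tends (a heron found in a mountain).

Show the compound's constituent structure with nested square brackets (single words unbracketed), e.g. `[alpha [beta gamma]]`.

Overall it is a kind of courier (specifically "desert bell courier"); the modifier is "mountain heron".
Within "mountain heron", the head is "heron" and the modifier is "mountain".
Within "desert bell courier", the head is "courier" and the modifier is "desert bell".
Within "desert bell", the head is "bell" and the modifier is "desert".
Putting it together: [[mountain heron] [[desert bell] courier]].

[[mountain heron] [[desert bell] courier]]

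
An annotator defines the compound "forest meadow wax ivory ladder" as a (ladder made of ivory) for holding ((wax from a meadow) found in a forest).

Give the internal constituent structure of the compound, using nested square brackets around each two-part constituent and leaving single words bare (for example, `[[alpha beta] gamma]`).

[[forest [meadow wax]] [ivory ladder]]

At the top level: head "ladder" (specifically "ivory ladder"); modifier "forest meadow wax".
Inside "forest meadow wax": head "wax" (specifically "meadow wax"), modifier "forest".
Inside "meadow wax": head "wax", modifier "meadow".
Inside "ivory ladder": head "ladder", modifier "ivory".
So the structure is [[forest [meadow wax]] [ivory ladder]].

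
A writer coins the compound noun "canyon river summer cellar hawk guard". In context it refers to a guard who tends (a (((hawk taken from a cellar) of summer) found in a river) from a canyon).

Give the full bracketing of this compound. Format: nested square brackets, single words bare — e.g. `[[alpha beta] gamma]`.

At the top level: head "guard"; modifier "canyon river summer cellar hawk".
Within "canyon river summer cellar hawk", the head is "hawk" (specifically "river summer cellar hawk") and the modifier is "canyon".
Within "river summer cellar hawk", the head is "hawk" (specifically "summer cellar hawk") and the modifier is "river".
Within "summer cellar hawk", the head is "hawk" (specifically "cellar hawk") and the modifier is "summer".
Within "cellar hawk", the head is "hawk" and the modifier is "cellar".
Assembled: [[canyon [river [summer [cellar hawk]]]] guard].

[[canyon [river [summer [cellar hawk]]]] guard]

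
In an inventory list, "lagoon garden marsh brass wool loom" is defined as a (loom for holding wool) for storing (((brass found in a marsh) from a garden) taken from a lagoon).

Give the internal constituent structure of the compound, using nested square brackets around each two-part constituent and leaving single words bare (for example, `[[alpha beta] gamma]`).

Overall it is a kind of loom (specifically "wool loom"); the modifier is "lagoon garden marsh brass".
Within "lagoon garden marsh brass", the head is "brass" (specifically "garden marsh brass") and the modifier is "lagoon".
Within "garden marsh brass", the head is "brass" (specifically "marsh brass") and the modifier is "garden".
Within "marsh brass", the head is "brass" and the modifier is "marsh".
Within "wool loom", the head is "loom" and the modifier is "wool".
Putting it together: [[lagoon [garden [marsh brass]]] [wool loom]].

[[lagoon [garden [marsh brass]]] [wool loom]]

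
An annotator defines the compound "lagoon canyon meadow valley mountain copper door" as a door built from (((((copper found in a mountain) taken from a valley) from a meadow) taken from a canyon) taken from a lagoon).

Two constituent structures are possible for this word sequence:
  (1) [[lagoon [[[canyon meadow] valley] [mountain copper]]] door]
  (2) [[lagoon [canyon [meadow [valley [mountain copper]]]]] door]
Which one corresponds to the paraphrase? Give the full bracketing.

The paraphrase's head is the "door" part ("door"); its modifier is "lagoon canyon meadow valley mountain copper".
That top-level split, carried through the inner groups, gives [[lagoon [canyon [meadow [valley [mountain copper]]]]] door].

[[lagoon [canyon [meadow [valley [mountain copper]]]]] door]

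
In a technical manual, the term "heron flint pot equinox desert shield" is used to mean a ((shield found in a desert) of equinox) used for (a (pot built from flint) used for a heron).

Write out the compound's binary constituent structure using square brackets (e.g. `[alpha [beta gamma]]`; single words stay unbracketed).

[[heron [flint pot]] [equinox [desert shield]]]

The outermost head in the paraphrase is "shield" (specifically "equinox desert shield"), modified by "heron flint pot".
Inside "heron flint pot": head "pot" (specifically "flint pot"), modifier "heron".
Inside "flint pot": head "pot", modifier "flint".
Inside "equinox desert shield": head "shield" (specifically "desert shield"), modifier "equinox".
Inside "desert shield": head "shield", modifier "desert".
Putting it together: [[heron [flint pot]] [equinox [desert shield]]].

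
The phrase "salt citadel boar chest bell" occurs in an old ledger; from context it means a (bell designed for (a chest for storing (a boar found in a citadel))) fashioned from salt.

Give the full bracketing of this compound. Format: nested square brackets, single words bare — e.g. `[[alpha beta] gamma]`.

Overall it is a kind of bell (specifically "citadel boar chest bell"); the modifier is "salt".
Within "citadel boar chest bell", the head is "bell" and the modifier is "citadel boar chest".
Within "citadel boar chest", the head is "chest" and the modifier is "citadel boar".
Within "citadel boar", the head is "boar" and the modifier is "citadel".
So the structure is [salt [[[citadel boar] chest] bell]].

[salt [[[citadel boar] chest] bell]]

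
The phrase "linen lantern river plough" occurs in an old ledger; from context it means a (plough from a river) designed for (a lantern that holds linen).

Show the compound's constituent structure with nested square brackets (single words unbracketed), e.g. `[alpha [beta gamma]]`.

Whole compound: head "plough" (specifically "river plough"), modifier "linen lantern".
Inside "linen lantern": head "lantern", modifier "linen".
Inside "river plough": head "plough", modifier "river".
So the structure is [[linen lantern] [river plough]].

[[linen lantern] [river plough]]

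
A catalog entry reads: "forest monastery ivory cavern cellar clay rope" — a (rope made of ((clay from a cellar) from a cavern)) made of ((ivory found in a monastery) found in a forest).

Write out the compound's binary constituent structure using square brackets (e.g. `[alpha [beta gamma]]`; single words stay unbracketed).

At the top level: head "rope" (specifically "cavern cellar clay rope"); modifier "forest monastery ivory".
Within "forest monastery ivory", the head is "ivory" (specifically "monastery ivory") and the modifier is "forest".
Within "monastery ivory", the head is "ivory" and the modifier is "monastery".
Within "cavern cellar clay rope", the head is "rope" and the modifier is "cavern cellar clay".
Within "cavern cellar clay", the head is "clay" (specifically "cellar clay") and the modifier is "cavern".
Within "cellar clay", the head is "clay" and the modifier is "cellar".
Assembled: [[forest [monastery ivory]] [[cavern [cellar clay]] rope]].

[[forest [monastery ivory]] [[cavern [cellar clay]] rope]]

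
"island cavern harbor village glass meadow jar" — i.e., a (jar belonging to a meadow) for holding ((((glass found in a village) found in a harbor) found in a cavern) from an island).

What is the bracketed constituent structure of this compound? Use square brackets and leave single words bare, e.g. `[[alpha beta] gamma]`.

[[island [cavern [harbor [village glass]]]] [meadow jar]]

Whole compound: head "jar" (specifically "meadow jar"), modifier "island cavern harbor village glass".
Inside "island cavern harbor village glass": head "glass" (specifically "cavern harbor village glass"), modifier "island".
Inside "cavern harbor village glass": head "glass" (specifically "harbor village glass"), modifier "cavern".
Inside "harbor village glass": head "glass" (specifically "village glass"), modifier "harbor".
Inside "village glass": head "glass", modifier "village".
Inside "meadow jar": head "jar", modifier "meadow".
Assembled: [[island [cavern [harbor [village glass]]]] [meadow jar]].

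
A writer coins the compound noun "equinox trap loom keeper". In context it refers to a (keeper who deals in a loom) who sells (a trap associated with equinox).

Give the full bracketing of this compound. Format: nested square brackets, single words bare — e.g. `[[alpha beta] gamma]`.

Overall it is a kind of keeper (specifically "loom keeper"); the modifier is "equinox trap".
Inside "equinox trap": head "trap", modifier "equinox".
Inside "loom keeper": head "keeper", modifier "loom".
Assembled: [[equinox trap] [loom keeper]].

[[equinox trap] [loom keeper]]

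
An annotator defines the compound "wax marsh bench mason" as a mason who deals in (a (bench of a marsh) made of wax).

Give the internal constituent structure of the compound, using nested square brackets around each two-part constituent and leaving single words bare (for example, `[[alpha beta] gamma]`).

Whole compound: head "mason", modifier "wax marsh bench".
Inside "wax marsh bench": head "bench" (specifically "marsh bench"), modifier "wax".
Inside "marsh bench": head "bench", modifier "marsh".
Putting it together: [[wax [marsh bench]] mason].

[[wax [marsh bench]] mason]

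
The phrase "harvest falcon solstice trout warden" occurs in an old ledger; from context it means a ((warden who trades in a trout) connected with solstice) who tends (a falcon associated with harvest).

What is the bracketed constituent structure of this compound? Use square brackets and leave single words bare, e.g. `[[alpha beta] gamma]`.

[[harvest falcon] [solstice [trout warden]]]

Whole compound: head "warden" (specifically "solstice trout warden"), modifier "harvest falcon".
"harvest falcon" → head "falcon", modifier "harvest".
"solstice trout warden" → head "warden" (specifically "trout warden"), modifier "solstice".
"trout warden" → head "warden", modifier "trout".
Assembled: [[harvest falcon] [solstice [trout warden]]].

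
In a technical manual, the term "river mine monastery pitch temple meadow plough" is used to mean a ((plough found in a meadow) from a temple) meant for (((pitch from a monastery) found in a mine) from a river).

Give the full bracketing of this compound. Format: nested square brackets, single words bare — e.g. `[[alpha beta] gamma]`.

Whole compound: head "plough" (specifically "temple meadow plough"), modifier "river mine monastery pitch".
Within "river mine monastery pitch", the head is "pitch" (specifically "mine monastery pitch") and the modifier is "river".
Within "mine monastery pitch", the head is "pitch" (specifically "monastery pitch") and the modifier is "mine".
Within "monastery pitch", the head is "pitch" and the modifier is "monastery".
Within "temple meadow plough", the head is "plough" (specifically "meadow plough") and the modifier is "temple".
Within "meadow plough", the head is "plough" and the modifier is "meadow".
Assembled: [[river [mine [monastery pitch]]] [temple [meadow plough]]].

[[river [mine [monastery pitch]]] [temple [meadow plough]]]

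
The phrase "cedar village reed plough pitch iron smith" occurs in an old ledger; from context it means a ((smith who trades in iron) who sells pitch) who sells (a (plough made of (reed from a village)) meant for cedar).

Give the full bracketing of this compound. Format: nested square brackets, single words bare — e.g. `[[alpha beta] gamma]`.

[[cedar [[village reed] plough]] [pitch [iron smith]]]

Whole compound: head "smith" (specifically "pitch iron smith"), modifier "cedar village reed plough".
"cedar village reed plough" → head "plough" (specifically "village reed plough"), modifier "cedar".
"village reed plough" → head "plough", modifier "village reed".
"village reed" → head "reed", modifier "village".
"pitch iron smith" → head "smith" (specifically "iron smith"), modifier "pitch".
"iron smith" → head "smith", modifier "iron".
So the structure is [[cedar [[village reed] plough]] [pitch [iron smith]]].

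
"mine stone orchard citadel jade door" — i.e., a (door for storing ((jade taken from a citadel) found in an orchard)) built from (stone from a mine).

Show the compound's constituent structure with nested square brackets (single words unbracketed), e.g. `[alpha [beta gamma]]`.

At the top level: head "door" (specifically "orchard citadel jade door"); modifier "mine stone".
Within "mine stone", the head is "stone" and the modifier is "mine".
Within "orchard citadel jade door", the head is "door" and the modifier is "orchard citadel jade".
Within "orchard citadel jade", the head is "jade" (specifically "citadel jade") and the modifier is "orchard".
Within "citadel jade", the head is "jade" and the modifier is "citadel".
So the structure is [[mine stone] [[orchard [citadel jade]] door]].

[[mine stone] [[orchard [citadel jade]] door]]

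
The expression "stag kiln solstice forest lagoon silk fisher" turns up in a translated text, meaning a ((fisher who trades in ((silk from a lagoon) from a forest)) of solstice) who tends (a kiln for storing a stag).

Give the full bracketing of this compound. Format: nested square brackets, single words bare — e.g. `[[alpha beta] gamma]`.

The outermost head in the paraphrase is "fisher" (specifically "solstice forest lagoon silk fisher"), modified by "stag kiln".
Within "stag kiln", the head is "kiln" and the modifier is "stag".
Within "solstice forest lagoon silk fisher", the head is "fisher" (specifically "forest lagoon silk fisher") and the modifier is "solstice".
Within "forest lagoon silk fisher", the head is "fisher" and the modifier is "forest lagoon silk".
Within "forest lagoon silk", the head is "silk" (specifically "lagoon silk") and the modifier is "forest".
Within "lagoon silk", the head is "silk" and the modifier is "lagoon".
Assembled: [[stag kiln] [solstice [[forest [lagoon silk]] fisher]]].

[[stag kiln] [solstice [[forest [lagoon silk]] fisher]]]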